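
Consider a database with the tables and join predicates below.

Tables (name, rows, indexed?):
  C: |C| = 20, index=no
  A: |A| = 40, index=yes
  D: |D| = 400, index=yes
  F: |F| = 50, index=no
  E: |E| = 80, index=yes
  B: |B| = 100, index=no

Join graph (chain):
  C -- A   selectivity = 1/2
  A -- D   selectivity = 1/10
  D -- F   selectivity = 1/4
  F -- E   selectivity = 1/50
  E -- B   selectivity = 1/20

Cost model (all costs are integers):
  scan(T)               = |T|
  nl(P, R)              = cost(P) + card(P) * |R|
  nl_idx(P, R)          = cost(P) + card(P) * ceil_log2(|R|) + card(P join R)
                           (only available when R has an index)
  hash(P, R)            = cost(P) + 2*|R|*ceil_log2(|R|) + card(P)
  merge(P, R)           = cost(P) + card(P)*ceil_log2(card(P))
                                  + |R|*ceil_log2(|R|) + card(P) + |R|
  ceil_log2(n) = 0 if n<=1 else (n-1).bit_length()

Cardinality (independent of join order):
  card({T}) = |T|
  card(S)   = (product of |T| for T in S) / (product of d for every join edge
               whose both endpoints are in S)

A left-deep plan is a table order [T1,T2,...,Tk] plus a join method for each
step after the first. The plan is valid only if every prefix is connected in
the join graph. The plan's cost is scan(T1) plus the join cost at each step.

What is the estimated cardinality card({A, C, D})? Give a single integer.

Tables in S: A(40), C(20), D(400)
Edges inside S: C-A(d=2), A-D(d=10)
numerator = 40 * 20 * 400 = 320000
denominator = 2 * 10 = 20
card(S) = 320000 / 20 = 16000

16000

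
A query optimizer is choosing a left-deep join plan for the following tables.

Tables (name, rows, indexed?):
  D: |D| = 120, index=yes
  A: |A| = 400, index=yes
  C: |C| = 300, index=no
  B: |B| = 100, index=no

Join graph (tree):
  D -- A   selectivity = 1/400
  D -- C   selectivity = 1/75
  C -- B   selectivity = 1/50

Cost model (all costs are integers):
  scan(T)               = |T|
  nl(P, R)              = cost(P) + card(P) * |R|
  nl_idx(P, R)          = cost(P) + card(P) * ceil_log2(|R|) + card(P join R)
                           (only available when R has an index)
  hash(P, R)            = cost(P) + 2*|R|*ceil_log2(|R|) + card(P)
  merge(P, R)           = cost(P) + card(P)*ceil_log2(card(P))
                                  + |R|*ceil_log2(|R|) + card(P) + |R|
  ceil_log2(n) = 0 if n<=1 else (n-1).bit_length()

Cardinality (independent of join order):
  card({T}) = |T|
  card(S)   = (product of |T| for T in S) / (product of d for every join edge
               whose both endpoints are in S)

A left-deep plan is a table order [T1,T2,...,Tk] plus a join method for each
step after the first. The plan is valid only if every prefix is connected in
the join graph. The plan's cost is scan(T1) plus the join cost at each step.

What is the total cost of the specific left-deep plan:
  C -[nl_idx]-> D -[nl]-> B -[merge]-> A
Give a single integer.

step 1: scan C: cost=300, card=300
step 2: join D via nl_idx
    card(P join D) = 300*120/(75) = 480
    cost = 300 + 300*7 + 480 = 2880
step 3: join B via nl
    card(P join B) = 480*100/(50) = 960
    cost = 2880 + 480*100 = 50880
step 4: join A via merge
    card(P join A) = 960*400/(400) = 960
    cost = 50880 + 960*10 + 400*9 + 960 + 400 = 65440

65440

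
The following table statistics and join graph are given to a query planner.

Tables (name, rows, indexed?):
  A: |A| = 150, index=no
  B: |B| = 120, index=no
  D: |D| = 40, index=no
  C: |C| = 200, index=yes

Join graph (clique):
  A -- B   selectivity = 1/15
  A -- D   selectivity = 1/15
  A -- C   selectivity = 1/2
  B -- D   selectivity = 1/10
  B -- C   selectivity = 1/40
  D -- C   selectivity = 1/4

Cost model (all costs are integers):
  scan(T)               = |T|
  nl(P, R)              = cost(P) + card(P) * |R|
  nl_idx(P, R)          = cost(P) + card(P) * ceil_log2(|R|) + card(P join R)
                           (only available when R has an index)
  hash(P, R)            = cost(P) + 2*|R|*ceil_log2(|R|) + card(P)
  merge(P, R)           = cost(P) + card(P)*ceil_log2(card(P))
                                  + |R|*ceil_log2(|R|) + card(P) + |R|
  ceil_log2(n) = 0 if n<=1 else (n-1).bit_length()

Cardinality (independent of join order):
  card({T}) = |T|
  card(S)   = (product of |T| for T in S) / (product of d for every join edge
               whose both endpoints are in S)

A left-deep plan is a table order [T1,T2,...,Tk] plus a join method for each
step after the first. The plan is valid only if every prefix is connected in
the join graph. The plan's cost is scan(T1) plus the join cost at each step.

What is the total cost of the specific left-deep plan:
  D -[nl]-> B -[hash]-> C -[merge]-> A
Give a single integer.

16470

step 1: scan D: cost=40, card=40
step 2: join B via nl
    card(P join B) = 40*120/(10) = 480
    cost = 40 + 40*120 = 4840
step 3: join C via hash
    card(P join C) = 480*200/(40*4) = 600
    cost = 4840 + 2*200*8 + 480 = 8520
step 4: join A via merge
    card(P join A) = 600*150/(15*15*2) = 200
    cost = 8520 + 600*10 + 150*8 + 600 + 150 = 16470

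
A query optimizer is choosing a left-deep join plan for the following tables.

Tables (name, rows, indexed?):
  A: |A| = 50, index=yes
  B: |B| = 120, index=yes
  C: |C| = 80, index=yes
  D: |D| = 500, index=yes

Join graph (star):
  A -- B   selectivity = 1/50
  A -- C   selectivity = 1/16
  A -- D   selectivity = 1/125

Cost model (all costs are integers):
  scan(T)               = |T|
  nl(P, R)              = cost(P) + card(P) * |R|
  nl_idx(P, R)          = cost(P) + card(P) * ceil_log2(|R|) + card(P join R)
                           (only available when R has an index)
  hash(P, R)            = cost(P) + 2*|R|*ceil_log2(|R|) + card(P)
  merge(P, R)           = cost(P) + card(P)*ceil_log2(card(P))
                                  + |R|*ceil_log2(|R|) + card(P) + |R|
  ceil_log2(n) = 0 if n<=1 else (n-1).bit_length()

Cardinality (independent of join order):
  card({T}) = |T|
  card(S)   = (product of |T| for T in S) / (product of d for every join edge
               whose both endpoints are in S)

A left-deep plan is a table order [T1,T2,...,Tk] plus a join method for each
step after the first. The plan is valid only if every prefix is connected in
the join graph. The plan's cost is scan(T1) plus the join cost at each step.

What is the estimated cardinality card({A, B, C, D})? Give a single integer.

2400

Tables in S: A(50), B(120), C(80), D(500)
Edges inside S: A-B(d=50), A-C(d=16), A-D(d=125)
numerator = 50 * 120 * 80 * 500 = 240000000
denominator = 50 * 16 * 125 = 100000
card(S) = 240000000 / 100000 = 2400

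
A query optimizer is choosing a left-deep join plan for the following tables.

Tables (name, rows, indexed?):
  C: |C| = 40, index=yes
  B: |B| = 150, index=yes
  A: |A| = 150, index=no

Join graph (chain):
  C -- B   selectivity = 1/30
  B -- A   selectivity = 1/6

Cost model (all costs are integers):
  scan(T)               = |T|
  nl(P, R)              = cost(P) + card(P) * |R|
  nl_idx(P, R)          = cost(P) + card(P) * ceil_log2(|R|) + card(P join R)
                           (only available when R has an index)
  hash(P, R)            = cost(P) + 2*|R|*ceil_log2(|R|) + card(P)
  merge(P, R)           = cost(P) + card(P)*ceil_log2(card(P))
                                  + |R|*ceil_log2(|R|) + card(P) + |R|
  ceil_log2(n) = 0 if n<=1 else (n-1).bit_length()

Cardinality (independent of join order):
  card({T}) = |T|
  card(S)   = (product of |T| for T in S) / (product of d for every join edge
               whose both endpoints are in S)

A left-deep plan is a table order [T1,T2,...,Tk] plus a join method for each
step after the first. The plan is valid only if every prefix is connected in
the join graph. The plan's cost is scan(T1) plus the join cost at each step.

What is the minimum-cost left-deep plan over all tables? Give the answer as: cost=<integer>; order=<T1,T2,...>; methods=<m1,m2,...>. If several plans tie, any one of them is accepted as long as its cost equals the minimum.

Selinger DP (subsets sized 1..n):
  {C}: scan cost=40, card=40
  {B}: scan cost=150, card=150
  {A}: scan cost=150, card=150
  {BC}: card=200; try (B,nl_idx)→560, (C,hash)→780, (C,nl_idx)→1250, (B,merge)→1670, (C,merge)→1780, (B,hash)→2480 …(+2); best=560 via (B,nl_idx)
  {AB}: card=3750; try (B,hash)→2700, (A,hash)→2700, (B,merge)→2850, (A,merge)→2850, (B,nl_idx)→5100, (B,nl)→22650 …(+1); best=2700 via (B,hash)
  {ABC}: card=5000; try (A,hash)→3160, (A,merge)→3710, (C,hash)→6930, (C,nl_idx)→30200, (A,nl)→30560, (C,merge)→51730 …(+1); best=3160 via (A,hash)

cost=3160; order=C,B,A; methods=nl_idx,hash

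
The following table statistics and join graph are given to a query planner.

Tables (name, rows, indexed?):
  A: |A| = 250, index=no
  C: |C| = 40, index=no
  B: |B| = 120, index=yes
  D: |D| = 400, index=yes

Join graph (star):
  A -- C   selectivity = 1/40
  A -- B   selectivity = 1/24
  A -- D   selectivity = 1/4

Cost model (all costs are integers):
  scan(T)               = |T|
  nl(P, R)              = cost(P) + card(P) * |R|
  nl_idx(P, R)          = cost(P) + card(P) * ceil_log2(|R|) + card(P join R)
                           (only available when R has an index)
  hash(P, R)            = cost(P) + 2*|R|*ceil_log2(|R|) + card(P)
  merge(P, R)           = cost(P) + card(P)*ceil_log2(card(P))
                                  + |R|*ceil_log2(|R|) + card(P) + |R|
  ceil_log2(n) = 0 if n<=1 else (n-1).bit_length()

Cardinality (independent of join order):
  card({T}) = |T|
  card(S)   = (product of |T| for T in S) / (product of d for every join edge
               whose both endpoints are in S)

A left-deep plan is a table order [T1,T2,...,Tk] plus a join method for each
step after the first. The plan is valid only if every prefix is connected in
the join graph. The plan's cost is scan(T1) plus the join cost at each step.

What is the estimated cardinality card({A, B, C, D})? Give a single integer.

Tables in S: A(250), B(120), C(40), D(400)
Edges inside S: A-C(d=40), A-B(d=24), A-D(d=4)
numerator = 250 * 120 * 40 * 400 = 480000000
denominator = 40 * 24 * 4 = 3840
card(S) = 480000000 / 3840 = 125000

125000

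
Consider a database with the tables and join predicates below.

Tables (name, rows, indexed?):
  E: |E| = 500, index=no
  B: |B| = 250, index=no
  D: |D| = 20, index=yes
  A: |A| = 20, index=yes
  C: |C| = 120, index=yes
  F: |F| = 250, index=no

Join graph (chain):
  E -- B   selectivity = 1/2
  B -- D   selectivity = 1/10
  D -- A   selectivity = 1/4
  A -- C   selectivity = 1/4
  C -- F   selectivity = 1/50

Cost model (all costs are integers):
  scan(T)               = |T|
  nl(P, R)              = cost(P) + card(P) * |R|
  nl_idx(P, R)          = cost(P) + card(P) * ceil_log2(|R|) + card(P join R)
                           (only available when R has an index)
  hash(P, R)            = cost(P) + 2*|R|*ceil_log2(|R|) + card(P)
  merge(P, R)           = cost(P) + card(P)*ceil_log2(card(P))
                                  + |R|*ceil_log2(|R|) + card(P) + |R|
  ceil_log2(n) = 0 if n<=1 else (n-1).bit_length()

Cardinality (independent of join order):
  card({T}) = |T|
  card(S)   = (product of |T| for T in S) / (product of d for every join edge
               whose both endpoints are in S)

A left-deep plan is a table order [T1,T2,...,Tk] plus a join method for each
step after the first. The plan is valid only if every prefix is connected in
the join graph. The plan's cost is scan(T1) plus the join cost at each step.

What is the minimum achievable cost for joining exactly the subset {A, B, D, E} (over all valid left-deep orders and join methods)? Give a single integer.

12900

Selinger DP over subsets of {A,B,D,E}:
  {E}: scan cost=500, card=500
  {B}: scan cost=250, card=250
  {D}: scan cost=20, card=20
  {A}: scan cost=20, card=20
  {BE}: card=62500; try (B,hash)→5000, (E,merge)→7500, (B,merge)→7750, (E,hash)→9500, (E,nl)→125250, (B,nl)→125500; best=5000 via (B,hash)
  {BD}: card=500; try (D,hash)→700, (D,nl_idx)→2000, (B,merge)→2390, (D,merge)→2620, (B,hash)→4040, (B,nl)→5020 …(+1); best=700 via (D,hash)
  {AD}: card=100; try (D,nl_idx)→220, (A,nl_idx)→220, (D,hash)→240, (A,hash)→240, (D,merge)→260, (A,merge)→260 …(+2); best=220 via (D,nl_idx)
  {BDE}: card=125000; try (E,hash)→10200, (E,merge)→10700, (D,hash)→67700, (E,nl)→250700, (D,nl_idx)→442500, (D,merge)→1067620 …(+1); best=10200 via (E,hash)
  {ABD}: card=2500; try (A,hash)→1400, (B,merge)→3270, (B,hash)→4320, (A,nl_idx)→5700, (A,merge)→5820, (A,nl)→10700 …(+1); best=1400 via (A,hash)
  {ABDE}: card=625000; try (E,hash)→12900, (E,merge)→38900, (A,hash)→135400, (E,nl)→1251400, (A,nl_idx)→1260200, (A,merge)→2260320 …(+1); best=12900 via (E,hash)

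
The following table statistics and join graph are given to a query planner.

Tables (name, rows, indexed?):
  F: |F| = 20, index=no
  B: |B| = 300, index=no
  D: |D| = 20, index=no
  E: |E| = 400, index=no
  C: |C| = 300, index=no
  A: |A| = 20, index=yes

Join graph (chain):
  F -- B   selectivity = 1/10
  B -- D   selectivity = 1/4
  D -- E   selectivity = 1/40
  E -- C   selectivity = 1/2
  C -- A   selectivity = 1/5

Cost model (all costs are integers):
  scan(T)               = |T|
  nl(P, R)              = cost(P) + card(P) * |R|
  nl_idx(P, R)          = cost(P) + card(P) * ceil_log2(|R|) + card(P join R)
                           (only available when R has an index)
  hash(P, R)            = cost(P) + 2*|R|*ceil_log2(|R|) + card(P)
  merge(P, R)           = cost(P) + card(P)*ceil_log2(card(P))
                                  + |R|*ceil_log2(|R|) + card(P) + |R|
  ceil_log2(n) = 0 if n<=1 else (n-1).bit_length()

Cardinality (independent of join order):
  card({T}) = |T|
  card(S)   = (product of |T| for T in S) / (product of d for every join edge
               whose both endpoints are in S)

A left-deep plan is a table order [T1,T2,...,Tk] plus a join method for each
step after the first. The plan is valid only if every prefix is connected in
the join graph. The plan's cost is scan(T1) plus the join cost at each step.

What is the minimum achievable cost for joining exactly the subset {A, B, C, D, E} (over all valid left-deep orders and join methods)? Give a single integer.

161400

Selinger DP over subsets of {A,B,C,D,E}:
  {B}: scan cost=300, card=300
  {D}: scan cost=20, card=20
  {E}: scan cost=400, card=400
  {C}: scan cost=300, card=300
  {A}: scan cost=20, card=20
  {BD}: card=1500; try (D,hash)→800, (B,merge)→3140, (D,merge)→3420, (B,hash)→5440, (B,nl)→6020, (D,nl)→6300; best=800 via (D,hash)
  {DE}: card=200; try (D,hash)→1000, (E,merge)→4140, (D,merge)→4520, (E,hash)→7240, (E,nl)→8020, (D,nl)→8400; best=1000 via (D,hash)
  {CE}: card=60000; try (C,hash)→6200, (E,merge)→7300, (C,merge)→7400, (E,hash)→7800, (E,nl)→120300, (C,nl)→120400; best=6200 via (C,hash)
  {AC}: card=1200; try (A,hash)→800, (A,nl_idx)→3000, (C,merge)→3140, (A,merge)→3420, (C,hash)→5440, (C,nl)→6020 …(+1); best=800 via (A,hash)
  {BDE}: card=15000; try (B,merge)→5800, (B,hash)→6600, (E,hash)→9500, (E,merge)→22800, (B,nl)→61000, (E,nl)→600800; best=5800 via (B,merge)
  {CDE}: card=30000; try (C,merge)→5800, (C,hash)→6600, (C,nl)→61000, (D,hash)→66400, (D,merge)→1026320, (D,nl)→1206200; best=5800 via (C,merge)
  {ACE}: card=240000; try (E,hash)→9200, (E,merge)→19200, (A,hash)→66400, (E,nl)→480800, (A,nl_idx)→546200, (A,merge)→1026320 …(+1); best=9200 via (E,hash)
  {BCDE}: card=2250000; try (C,hash)→26200, (B,hash)→41200, (C,merge)→233800, (B,merge)→488800, (C,nl)→4505800, (B,nl)→9005800; best=26200 via (C,hash)
  {ACDE}: card=120000; try (A,hash)→36000, (D,hash)→249400, (A,nl_idx)→275800, (A,merge)→485920, (A,nl)→605800, (D,merge)→4569320 …(+1); best=36000 via (A,hash)
  {ABCDE}: card=9000000; try (B,hash)→161400, (B,merge)→2199000, (A,hash)→2276400, (A,nl_idx)→20276200, (B,nl)→36036000, (A,nl)→45026200 …(+1); best=161400 via (B,hash)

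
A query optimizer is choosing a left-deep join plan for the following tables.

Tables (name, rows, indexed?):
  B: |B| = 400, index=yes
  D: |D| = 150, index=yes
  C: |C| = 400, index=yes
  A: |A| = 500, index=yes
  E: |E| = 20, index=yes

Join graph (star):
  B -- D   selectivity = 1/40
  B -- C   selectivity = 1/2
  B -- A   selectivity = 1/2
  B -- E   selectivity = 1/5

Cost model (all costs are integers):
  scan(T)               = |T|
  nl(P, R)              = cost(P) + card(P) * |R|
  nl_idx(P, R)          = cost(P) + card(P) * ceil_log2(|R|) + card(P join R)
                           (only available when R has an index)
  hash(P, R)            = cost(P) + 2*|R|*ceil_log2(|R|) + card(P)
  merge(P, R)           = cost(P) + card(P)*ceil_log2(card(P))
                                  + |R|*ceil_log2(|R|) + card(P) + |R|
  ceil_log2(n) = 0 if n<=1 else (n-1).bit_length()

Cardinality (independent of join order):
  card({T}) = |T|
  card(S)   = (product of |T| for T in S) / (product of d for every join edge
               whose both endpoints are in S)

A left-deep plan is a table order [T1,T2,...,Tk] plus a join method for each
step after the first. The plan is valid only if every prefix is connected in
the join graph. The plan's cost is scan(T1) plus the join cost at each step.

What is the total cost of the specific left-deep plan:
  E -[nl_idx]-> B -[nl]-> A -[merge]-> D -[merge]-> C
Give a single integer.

step 1: scan E: cost=20, card=20
step 2: join B via nl_idx
    card(P join B) = 20*400/(5) = 1600
    cost = 20 + 20*9 + 1600 = 1800
step 3: join A via nl
    card(P join A) = 1600*500/(2) = 400000
    cost = 1800 + 1600*500 = 801800
step 4: join D via merge
    card(P join D) = 400000*150/(40) = 1500000
    cost = 801800 + 400000*19 + 150*8 + 400000 + 150 = 8803150
step 5: join C via merge
    card(P join C) = 1500000*400/(2) = 300000000
    cost = 8803150 + 1500000*21 + 400*9 + 1500000 + 400 = 41807150

41807150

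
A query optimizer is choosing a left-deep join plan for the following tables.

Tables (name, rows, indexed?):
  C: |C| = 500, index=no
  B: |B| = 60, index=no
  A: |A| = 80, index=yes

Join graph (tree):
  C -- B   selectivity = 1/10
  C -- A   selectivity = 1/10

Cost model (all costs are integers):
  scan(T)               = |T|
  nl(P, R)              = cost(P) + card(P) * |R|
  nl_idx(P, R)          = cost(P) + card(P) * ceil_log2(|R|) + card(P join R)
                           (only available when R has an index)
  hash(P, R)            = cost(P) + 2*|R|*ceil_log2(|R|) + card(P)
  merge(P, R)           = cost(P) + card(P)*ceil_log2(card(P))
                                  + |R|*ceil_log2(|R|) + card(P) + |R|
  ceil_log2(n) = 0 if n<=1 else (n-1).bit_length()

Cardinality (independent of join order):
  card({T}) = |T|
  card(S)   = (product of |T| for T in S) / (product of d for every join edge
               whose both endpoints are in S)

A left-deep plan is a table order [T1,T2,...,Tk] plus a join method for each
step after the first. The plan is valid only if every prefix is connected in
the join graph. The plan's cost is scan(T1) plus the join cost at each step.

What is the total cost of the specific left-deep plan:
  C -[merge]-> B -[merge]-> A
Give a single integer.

45560

step 1: scan C: cost=500, card=500
step 2: join B via merge
    card(P join B) = 500*60/(10) = 3000
    cost = 500 + 500*9 + 60*6 + 500 + 60 = 5920
step 3: join A via merge
    card(P join A) = 3000*80/(10) = 24000
    cost = 5920 + 3000*12 + 80*7 + 3000 + 80 = 45560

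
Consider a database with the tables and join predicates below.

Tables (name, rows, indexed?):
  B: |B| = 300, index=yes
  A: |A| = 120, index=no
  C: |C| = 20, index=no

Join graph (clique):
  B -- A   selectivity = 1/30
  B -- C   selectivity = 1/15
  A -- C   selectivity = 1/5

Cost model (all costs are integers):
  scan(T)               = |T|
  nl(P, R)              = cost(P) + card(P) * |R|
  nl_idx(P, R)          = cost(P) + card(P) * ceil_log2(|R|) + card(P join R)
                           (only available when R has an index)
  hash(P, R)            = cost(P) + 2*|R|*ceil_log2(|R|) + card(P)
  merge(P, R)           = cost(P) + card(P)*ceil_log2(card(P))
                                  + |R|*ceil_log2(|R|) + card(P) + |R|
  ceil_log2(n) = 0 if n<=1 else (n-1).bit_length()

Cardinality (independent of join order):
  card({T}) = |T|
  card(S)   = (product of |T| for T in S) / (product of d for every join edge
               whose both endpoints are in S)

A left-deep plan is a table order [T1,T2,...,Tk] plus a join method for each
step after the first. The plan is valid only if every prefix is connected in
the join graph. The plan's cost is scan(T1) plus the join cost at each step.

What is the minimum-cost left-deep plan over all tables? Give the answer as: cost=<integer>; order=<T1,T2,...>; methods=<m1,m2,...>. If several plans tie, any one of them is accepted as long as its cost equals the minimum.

Selinger DP (subsets sized 1..n):
  {B}: scan cost=300, card=300
  {A}: scan cost=120, card=120
  {C}: scan cost=20, card=20
  {AB}: card=1200; try (A,hash)→2280, (B,nl_idx)→2400, (B,merge)→4080, (A,merge)→4260, (B,hash)→5640, (B,nl)→36120 …(+1); best=2280 via (A,hash)
  {BC}: card=400; try (B,nl_idx)→600, (C,hash)→800, (B,merge)→3140, (C,merge)→3420, (B,hash)→5440, (B,nl)→6020 …(+1); best=600 via (B,nl_idx)
  {AC}: card=480; try (C,hash)→440, (A,merge)→1100, (C,merge)→1200, (A,hash)→1720, (A,nl)→2420, (C,nl)→2520; best=440 via (C,hash)
  {ABC}: card=320; try (A,hash)→2680, (C,hash)→3680, (B,nl_idx)→5080, (A,merge)→5560, (B,hash)→6320, (B,merge)→8240 …(+4); best=2680 via (A,hash)

cost=2680; order=C,B,A; methods=nl_idx,hash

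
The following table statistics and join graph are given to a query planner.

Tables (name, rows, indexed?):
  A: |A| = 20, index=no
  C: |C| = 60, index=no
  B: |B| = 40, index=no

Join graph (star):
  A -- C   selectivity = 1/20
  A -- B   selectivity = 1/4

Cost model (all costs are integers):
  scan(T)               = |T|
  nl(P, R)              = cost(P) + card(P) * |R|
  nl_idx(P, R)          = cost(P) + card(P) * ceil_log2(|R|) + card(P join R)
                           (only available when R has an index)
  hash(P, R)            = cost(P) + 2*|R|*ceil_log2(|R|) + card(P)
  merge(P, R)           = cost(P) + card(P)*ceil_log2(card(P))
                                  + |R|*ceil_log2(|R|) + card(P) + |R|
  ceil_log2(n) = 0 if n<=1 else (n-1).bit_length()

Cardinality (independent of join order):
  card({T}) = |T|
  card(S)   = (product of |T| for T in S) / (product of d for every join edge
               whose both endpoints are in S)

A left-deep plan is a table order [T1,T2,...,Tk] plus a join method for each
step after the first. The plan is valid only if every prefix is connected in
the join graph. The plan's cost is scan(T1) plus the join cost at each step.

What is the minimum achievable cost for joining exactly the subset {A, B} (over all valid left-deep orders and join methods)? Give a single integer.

Selinger DP over subsets of {A,B}:
  {A}: scan cost=20, card=20
  {B}: scan cost=40, card=40
  {AB}: card=200; try (A,hash)→280, (B,merge)→420, (A,merge)→440, (B,hash)→520, (B,nl)→820, (A,nl)→840; best=280 via (A,hash)

280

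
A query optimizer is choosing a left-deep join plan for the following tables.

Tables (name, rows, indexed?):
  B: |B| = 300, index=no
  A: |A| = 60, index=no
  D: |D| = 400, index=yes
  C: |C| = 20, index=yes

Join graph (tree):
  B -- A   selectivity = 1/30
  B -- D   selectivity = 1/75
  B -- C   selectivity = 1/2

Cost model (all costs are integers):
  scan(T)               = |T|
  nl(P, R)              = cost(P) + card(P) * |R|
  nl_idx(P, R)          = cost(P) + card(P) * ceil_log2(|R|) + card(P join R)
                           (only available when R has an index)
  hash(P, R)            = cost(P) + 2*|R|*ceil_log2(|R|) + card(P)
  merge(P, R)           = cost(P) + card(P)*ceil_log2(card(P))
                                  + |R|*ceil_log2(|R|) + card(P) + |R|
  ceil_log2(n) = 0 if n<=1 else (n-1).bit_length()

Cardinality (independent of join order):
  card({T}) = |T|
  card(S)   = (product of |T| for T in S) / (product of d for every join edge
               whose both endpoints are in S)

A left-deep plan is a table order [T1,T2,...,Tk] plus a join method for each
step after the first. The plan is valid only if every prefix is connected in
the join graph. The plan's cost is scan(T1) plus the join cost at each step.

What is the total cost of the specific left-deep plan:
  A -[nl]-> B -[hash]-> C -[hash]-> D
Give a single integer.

32060

step 1: scan A: cost=60, card=60
step 2: join B via nl
    card(P join B) = 60*300/(30) = 600
    cost = 60 + 60*300 = 18060
step 3: join C via hash
    card(P join C) = 600*20/(2) = 6000
    cost = 18060 + 2*20*5 + 600 = 18860
step 4: join D via hash
    card(P join D) = 6000*400/(75) = 32000
    cost = 18860 + 2*400*9 + 6000 = 32060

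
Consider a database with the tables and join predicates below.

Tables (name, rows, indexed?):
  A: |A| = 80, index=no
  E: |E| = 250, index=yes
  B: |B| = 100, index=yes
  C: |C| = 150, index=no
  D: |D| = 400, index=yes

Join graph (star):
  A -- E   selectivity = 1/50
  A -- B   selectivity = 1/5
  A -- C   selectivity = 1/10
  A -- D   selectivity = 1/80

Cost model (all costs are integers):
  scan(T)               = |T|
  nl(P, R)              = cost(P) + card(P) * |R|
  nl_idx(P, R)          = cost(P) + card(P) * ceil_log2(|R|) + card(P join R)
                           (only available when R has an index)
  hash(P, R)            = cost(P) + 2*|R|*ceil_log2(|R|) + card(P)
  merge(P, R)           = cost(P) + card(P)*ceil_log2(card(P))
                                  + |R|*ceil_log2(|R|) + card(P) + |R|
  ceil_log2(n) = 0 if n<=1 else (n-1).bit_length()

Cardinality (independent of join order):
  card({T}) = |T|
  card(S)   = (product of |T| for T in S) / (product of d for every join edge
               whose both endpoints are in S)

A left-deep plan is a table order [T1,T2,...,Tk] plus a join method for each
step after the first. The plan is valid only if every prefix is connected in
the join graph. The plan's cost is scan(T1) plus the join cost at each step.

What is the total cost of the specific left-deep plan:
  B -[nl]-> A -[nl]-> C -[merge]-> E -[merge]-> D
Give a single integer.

2798350

step 1: scan B: cost=100, card=100
step 2: join A via nl
    card(P join A) = 100*80/(5) = 1600
    cost = 100 + 100*80 = 8100
step 3: join C via nl
    card(P join C) = 1600*150/(10) = 24000
    cost = 8100 + 1600*150 = 248100
step 4: join E via merge
    card(P join E) = 24000*250/(50) = 120000
    cost = 248100 + 24000*15 + 250*8 + 24000 + 250 = 634350
step 5: join D via merge
    card(P join D) = 120000*400/(80) = 600000
    cost = 634350 + 120000*17 + 400*9 + 120000 + 400 = 2798350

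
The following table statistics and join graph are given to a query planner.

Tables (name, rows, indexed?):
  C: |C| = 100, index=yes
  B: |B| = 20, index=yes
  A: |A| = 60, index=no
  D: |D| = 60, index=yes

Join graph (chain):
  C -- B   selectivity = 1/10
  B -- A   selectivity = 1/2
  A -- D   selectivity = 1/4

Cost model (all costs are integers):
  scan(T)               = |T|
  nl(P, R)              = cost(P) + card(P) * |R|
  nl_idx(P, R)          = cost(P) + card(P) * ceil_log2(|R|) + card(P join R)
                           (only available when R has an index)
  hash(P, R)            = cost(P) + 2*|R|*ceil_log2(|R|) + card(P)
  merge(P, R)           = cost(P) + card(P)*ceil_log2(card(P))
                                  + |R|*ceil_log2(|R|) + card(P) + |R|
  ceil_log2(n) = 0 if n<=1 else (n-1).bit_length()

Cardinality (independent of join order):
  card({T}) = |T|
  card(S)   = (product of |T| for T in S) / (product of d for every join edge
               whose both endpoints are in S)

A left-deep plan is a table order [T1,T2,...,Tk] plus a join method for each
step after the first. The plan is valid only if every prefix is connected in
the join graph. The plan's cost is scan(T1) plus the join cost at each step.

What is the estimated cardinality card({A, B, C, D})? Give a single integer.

Tables in S: A(60), B(20), C(100), D(60)
Edges inside S: C-B(d=10), B-A(d=2), A-D(d=4)
numerator = 60 * 20 * 100 * 60 = 7200000
denominator = 10 * 2 * 4 = 80
card(S) = 7200000 / 80 = 90000

90000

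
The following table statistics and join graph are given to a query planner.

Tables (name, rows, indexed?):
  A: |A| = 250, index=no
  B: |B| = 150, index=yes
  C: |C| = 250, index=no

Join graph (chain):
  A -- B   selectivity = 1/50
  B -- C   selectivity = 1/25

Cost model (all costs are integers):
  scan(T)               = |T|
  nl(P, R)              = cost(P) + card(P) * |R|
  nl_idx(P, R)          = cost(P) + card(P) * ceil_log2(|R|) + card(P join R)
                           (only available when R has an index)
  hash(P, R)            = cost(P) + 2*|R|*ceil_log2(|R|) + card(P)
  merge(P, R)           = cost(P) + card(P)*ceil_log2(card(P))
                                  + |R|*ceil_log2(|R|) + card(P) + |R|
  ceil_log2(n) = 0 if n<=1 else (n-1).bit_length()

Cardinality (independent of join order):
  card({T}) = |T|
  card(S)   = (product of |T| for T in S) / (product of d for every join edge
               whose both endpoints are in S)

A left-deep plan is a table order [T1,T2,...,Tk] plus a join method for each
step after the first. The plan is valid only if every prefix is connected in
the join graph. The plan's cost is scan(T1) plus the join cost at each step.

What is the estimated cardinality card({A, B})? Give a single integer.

Tables in S: A(250), B(150)
Edges inside S: A-B(d=50)
numerator = 250 * 150 = 37500
denominator = 50 = 50
card(S) = 37500 / 50 = 750

750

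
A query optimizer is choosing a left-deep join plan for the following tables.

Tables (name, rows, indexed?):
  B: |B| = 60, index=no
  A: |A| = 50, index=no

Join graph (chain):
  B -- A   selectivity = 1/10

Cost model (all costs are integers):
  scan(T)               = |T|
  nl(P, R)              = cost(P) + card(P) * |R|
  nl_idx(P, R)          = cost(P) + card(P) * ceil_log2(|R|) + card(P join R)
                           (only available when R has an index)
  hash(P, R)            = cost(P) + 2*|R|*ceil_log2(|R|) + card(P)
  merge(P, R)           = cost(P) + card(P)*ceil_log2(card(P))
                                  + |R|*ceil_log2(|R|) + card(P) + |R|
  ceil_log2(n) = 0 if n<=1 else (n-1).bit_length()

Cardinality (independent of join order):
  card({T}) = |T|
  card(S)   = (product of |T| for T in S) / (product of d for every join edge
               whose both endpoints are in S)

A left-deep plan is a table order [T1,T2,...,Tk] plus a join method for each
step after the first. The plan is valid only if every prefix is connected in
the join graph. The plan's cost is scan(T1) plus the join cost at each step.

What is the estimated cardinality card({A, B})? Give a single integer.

300

Tables in S: A(50), B(60)
Edges inside S: B-A(d=10)
numerator = 50 * 60 = 3000
denominator = 10 = 10
card(S) = 3000 / 10 = 300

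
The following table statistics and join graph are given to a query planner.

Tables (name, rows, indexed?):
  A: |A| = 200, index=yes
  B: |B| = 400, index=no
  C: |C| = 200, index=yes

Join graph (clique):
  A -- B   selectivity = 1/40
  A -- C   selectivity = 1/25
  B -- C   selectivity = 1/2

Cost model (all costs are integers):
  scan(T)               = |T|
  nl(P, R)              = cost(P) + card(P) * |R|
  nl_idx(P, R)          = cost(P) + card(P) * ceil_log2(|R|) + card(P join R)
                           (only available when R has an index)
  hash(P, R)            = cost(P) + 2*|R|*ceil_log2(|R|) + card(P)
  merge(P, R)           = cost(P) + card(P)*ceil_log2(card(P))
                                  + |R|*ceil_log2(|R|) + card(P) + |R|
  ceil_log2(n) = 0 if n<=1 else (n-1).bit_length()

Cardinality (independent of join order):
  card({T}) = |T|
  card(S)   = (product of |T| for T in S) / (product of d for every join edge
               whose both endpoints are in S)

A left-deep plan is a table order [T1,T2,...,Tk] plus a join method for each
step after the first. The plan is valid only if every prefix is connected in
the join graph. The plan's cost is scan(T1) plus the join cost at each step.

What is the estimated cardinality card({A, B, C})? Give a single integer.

Tables in S: A(200), B(400), C(200)
Edges inside S: A-B(d=40), A-C(d=25), B-C(d=2)
numerator = 200 * 400 * 200 = 16000000
denominator = 40 * 25 * 2 = 2000
card(S) = 16000000 / 2000 = 8000

8000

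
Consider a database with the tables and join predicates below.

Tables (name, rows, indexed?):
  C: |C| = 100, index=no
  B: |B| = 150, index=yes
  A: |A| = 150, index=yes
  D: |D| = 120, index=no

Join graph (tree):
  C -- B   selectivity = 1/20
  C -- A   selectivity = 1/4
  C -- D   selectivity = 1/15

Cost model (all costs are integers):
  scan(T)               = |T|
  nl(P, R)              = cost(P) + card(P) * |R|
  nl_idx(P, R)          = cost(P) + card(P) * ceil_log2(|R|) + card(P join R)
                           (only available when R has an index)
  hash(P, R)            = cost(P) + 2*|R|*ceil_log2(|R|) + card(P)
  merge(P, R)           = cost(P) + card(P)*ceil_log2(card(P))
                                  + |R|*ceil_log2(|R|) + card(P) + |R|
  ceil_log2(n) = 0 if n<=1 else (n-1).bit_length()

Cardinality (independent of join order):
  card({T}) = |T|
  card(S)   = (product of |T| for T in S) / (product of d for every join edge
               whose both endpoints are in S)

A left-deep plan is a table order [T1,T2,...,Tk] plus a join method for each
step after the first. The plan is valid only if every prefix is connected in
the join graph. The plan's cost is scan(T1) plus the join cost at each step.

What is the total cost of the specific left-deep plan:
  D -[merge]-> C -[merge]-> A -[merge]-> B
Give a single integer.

493380

step 1: scan D: cost=120, card=120
step 2: join C via merge
    card(P join C) = 120*100/(15) = 800
    cost = 120 + 120*7 + 100*7 + 120 + 100 = 1880
step 3: join A via merge
    card(P join A) = 800*150/(4) = 30000
    cost = 1880 + 800*10 + 150*8 + 800 + 150 = 12030
step 4: join B via merge
    card(P join B) = 30000*150/(20) = 225000
    cost = 12030 + 30000*15 + 150*8 + 30000 + 150 = 493380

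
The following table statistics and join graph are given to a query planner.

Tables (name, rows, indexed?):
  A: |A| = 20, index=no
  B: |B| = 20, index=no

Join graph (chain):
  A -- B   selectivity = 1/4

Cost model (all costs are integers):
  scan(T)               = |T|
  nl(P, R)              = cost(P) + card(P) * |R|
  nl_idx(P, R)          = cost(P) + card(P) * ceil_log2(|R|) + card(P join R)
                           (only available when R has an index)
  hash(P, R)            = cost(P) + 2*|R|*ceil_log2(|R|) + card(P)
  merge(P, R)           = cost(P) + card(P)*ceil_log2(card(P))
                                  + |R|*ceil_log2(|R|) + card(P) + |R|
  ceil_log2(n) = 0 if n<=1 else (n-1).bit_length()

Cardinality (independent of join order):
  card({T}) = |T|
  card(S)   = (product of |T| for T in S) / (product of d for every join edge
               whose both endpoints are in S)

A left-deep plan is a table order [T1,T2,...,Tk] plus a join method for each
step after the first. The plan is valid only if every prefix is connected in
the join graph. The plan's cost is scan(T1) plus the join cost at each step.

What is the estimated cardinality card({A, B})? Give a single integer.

Tables in S: A(20), B(20)
Edges inside S: A-B(d=4)
numerator = 20 * 20 = 400
denominator = 4 = 4
card(S) = 400 / 4 = 100

100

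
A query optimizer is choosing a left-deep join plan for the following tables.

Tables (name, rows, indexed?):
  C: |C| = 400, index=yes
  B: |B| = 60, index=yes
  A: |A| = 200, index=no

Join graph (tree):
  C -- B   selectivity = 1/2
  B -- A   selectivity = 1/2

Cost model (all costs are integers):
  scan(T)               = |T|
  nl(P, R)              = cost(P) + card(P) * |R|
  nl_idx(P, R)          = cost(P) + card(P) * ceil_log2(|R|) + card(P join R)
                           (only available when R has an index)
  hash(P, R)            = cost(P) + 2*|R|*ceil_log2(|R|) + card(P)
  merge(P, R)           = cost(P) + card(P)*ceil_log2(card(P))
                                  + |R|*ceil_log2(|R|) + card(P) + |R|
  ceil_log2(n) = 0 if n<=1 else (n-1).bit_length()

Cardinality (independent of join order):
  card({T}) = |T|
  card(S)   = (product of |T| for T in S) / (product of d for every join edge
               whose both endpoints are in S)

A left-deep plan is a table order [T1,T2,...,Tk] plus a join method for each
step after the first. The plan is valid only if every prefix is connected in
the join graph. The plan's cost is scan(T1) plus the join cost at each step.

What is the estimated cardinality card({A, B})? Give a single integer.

Tables in S: A(200), B(60)
Edges inside S: B-A(d=2)
numerator = 200 * 60 = 12000
denominator = 2 = 2
card(S) = 12000 / 2 = 6000

6000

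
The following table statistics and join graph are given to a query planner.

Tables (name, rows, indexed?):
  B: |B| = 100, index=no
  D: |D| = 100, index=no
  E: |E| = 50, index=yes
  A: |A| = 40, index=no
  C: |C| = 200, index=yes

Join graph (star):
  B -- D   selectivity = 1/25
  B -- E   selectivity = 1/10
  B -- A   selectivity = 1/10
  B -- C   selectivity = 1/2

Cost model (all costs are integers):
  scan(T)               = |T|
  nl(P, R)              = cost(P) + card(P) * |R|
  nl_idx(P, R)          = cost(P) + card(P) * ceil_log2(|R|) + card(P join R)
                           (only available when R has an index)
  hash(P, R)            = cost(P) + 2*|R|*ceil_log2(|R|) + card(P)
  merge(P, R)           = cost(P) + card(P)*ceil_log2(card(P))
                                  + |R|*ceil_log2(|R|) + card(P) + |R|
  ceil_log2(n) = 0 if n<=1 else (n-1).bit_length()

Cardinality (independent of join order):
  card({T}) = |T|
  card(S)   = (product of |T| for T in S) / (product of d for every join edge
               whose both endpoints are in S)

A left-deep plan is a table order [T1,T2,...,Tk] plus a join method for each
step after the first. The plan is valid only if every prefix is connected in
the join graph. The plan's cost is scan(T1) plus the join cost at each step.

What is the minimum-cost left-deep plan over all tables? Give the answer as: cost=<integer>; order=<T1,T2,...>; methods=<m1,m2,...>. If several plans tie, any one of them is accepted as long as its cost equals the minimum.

Selinger DP (subsets sized 1..n):
  {B}: scan cost=100, card=100
  {D}: scan cost=100, card=100
  {E}: scan cost=50, card=50
  {A}: scan cost=40, card=40
  {C}: scan cost=200, card=200
  {BD}: card=400; try (D,hash)→1600, (B,hash)→1600, (D,merge)→1700, (B,merge)→1700, (D,nl)→10100, (B,nl)→10100; best=1600 via (D,hash)
  {BE}: card=500; try (E,hash)→800, (E,nl_idx)→1200, (B,merge)→1200, (E,merge)→1250, (B,hash)→1500, (B,nl)→5050 …(+1); best=800 via (E,hash)
  {AB}: card=400; try (A,hash)→680, (B,merge)→1120, (A,merge)→1180, (B,hash)→1480, (B,nl)→4040, (A,nl)→4100; best=680 via (A,hash)
  {BC}: card=10000; try (B,hash)→1800, (C,merge)→2700, (B,merge)→2800, (C,hash)→3400, (C,nl_idx)→10900, (C,nl)→20100 …(+1); best=1800 via (B,hash)
  {BDE}: card=2000; try (E,hash)→2600, (D,hash)→2700, (E,merge)→5950, (E,nl_idx)→6000, (D,merge)→6600, (E,nl)→21600 …(+1); best=2600 via (E,hash)
  {ABD}: card=1600; try (D,hash)→2480, (A,hash)→2480, (D,merge)→5480, (A,merge)→5880, (A,nl)→17600, (D,nl)→40680; best=2480 via (D,hash)
  {BCD}: card=40000; try (C,hash)→5200, (C,merge)→7400, (D,hash)→13200, (C,nl_idx)→44800, (C,nl)→81600, (D,merge)→152600 …(+1); best=5200 via (C,hash)
  {ABE}: card=2000; try (E,hash)→1680, (A,hash)→1780, (E,merge)→5030, (E,nl_idx)→5080, (A,merge)→6080, (E,nl)→20680 …(+1); best=1680 via (E,hash)
  {BCE}: card=50000; try (C,hash)→4500, (C,merge)→7600, (E,hash)→12400, (C,nl_idx)→54800, (C,nl)→100800, (E,nl_idx)→111800 …(+2); best=4500 via (C,hash)
  {ABC}: card=40000; try (C,hash)→4280, (C,merge)→6480, (A,hash)→12280, (C,nl_idx)→43880, (C,nl)→80680, (A,merge)→152080 …(+1); best=4280 via (C,hash)
  {ABDE}: card=8000; try (E,hash)→4680, (D,hash)→5080, (A,hash)→5080, (E,nl_idx)→20080, (E,merge)→22030, (D,merge)→26480 …(+4); best=4680 via (E,hash)
  {BCDE}: card=200000; try (C,hash)→7800, (C,merge)→28400, (E,hash)→45800, (D,hash)→55900, (C,nl_idx)→218600, (C,nl)→402600 …(+5); best=7800 via (C,hash)
  {ABCD}: card=160000; try (C,hash)→7280, (C,merge)→23480, (D,hash)→45680, (A,hash)→45680, (C,nl_idx)→175280, (C,nl)→322480 …(+4); best=7280 via (C,hash)
  {ABCE}: card=200000; try (C,hash)→6880, (C,merge)→27480, (E,hash)→44880, (A,hash)→54980, (C,nl_idx)→217680, (C,nl)→401680 …(+5); best=6880 via (C,hash)
  {ABCDE}: card=800000; try (C,hash)→15880, (C,merge)→118480, (E,hash)→167880, (D,hash)→208280, (A,hash)→208280, (C,nl_idx)→868680 …(+8); best=15880 via (C,hash)

cost=15880; order=B,A,D,E,C; methods=hash,hash,hash,hash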